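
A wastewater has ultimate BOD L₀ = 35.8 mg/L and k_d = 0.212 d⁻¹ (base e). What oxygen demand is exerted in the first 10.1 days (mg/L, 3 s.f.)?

y_t = L₀(1 − e^(−k_d t)) = 35.8 × (1 − e^(−0.212×10.1))
= 35.8 × (1 − 0.1175) = 35.8 × 0.8825 = 31.59 mg/L.

y ≈ 31.6 mg/L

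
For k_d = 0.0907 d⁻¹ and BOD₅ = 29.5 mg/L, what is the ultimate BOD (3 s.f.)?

L₀ ≈ 80.9 mg/L

BOD₅ = L₀(1 − e^(−5k_d)) ⇒ L₀ = BOD₅ / (1 − e^(−5×0.0907))
= 29.5 / (1 − 0.6354) = 29.5 / 0.3646 = 80.91 mg/L.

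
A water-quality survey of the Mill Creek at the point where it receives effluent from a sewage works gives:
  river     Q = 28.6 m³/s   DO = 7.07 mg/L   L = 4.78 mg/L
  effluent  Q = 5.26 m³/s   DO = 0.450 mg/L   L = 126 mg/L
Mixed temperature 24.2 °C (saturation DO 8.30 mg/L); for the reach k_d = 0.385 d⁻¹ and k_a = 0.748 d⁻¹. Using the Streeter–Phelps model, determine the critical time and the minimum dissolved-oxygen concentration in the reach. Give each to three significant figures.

t_c ≈ 1.57 d; minimum DO ≈ 1.66 mg/L

Mixed DO = (28.6×7.07 + 5.26×0.450)/(28.6+5.26) = 204.6/33.86 = 6.042 mg/L.
Mixed L₀ = (28.6×4.78 + 5.26×126)/(33.86) = 799.5/33.86 = 23.61 mg/L.
Initial deficit D₀ = C_s − DO₀ = 8.30 − 6.042 = 2.258 mg/L.
t_c = (1/0.3630) ln[(0.748/0.385)(1 − 2.258×0.3630/(0.385×23.61))] = 2.755 × ln(1.768) = 1.569 d.
D_c = (0.385/0.748) × 23.61 × e^(−0.385×1.569) = 0.5147 × 23.61 × 0.5465 = 6.642 mg/L.
Minimum DO = 8.30 − 6.642 = 1.658 mg/L.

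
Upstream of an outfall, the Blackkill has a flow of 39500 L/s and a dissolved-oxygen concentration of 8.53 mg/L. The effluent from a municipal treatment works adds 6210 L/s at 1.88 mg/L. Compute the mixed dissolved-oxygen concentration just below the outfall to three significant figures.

7.63 mg/L

Flow-weighted mixing: C = (Q_r C_r + Q_w C_w)/(Q_r + Q_w)
= (39500×8.53 + 6210×1.88)/(39500 + 6210) = 348600/45710 = 7.627 mg/L.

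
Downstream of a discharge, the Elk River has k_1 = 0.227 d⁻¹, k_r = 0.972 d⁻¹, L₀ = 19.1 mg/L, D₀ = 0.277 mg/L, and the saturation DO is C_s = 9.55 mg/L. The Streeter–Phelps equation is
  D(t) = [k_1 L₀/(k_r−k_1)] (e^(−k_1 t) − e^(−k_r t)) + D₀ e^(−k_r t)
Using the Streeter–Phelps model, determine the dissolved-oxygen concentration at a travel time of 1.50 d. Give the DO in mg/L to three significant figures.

DO ≈ 6.70 mg/L

k_1 L₀/(k_r−k_1) = 0.227×19.1/(0.972−0.227) = 4.336/0.7450 = 5.820 mg/L.
e^(−k_1 t) = e^(−0.227×1.500) = 0.7114; e^(−k_r t) = e^(−0.972×1.500) = 0.2327.
D = 5.820 × (0.7114 − 0.2327) + 0.277 × 0.2327 = 2.786 + 0.06446 = 2.850 mg/L.
DO = C_s − D = 9.55 − 2.850 = 6.700 mg/L.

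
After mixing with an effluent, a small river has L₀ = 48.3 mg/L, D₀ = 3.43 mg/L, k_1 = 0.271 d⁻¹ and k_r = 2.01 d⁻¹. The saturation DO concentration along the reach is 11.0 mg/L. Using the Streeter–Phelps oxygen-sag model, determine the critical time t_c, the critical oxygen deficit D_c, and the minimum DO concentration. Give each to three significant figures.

With k_r/k_1 = 7.417 and 1 − D₀(k_r−k_1)/(k_1 L₀) = 0.5443,
t_c = ln(7.417 × 0.5443) / (2.01 − 0.271) = ln(4.037) / 1.739 = 1.396/1.739 = 0.8025 d.
L(t_c) = L₀ e^(−k_1 t_c) = 48.3 × 0.8045 = 38.86 mg/L, and at the critical point k_r D_c = k_1 L, so D_c = (0.271/2.01) × 38.86 = 5.239 mg/L.
Minimum DO = C_s − D_c = 11.0 − 5.239 = 5.761 mg/L.

t_c ≈ 0.802 d; D_c ≈ 5.24 mg/L; min DO ≈ 5.76 mg/L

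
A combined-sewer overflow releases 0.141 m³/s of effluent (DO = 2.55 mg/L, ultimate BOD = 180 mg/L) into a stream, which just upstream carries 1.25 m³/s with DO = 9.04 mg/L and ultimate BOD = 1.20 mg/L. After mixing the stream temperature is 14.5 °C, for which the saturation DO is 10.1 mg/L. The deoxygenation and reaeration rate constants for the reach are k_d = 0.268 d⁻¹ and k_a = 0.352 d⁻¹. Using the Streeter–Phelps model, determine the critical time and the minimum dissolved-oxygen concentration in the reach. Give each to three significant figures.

Mixed DO = (1.25×9.04 + 0.141×2.55)/(1.25+0.141) = 11.66/1.391 = 8.382 mg/L.
Mixed L₀ = (1.25×1.20 + 0.141×180)/(1.391) = 26.88/1.391 = 19.32 mg/L.
Initial deficit D₀ = C_s − DO₀ = 10.1 − 8.382 = 1.718 mg/L.
t_c = (1/0.08400) ln[(0.352/0.268)(1 − 1.718×0.08400/(0.268×19.32))] = 11.90 × ln(1.277) = 2.909 d.
D_c = (0.268/0.352) × 19.32 × e^(−0.268×2.909) = 0.7614 × 19.32 × 0.4585 = 6.746 mg/L.
Minimum DO = 10.1 − 6.746 = 3.354 mg/L.

t_c ≈ 2.91 d; minimum DO ≈ 3.35 mg/L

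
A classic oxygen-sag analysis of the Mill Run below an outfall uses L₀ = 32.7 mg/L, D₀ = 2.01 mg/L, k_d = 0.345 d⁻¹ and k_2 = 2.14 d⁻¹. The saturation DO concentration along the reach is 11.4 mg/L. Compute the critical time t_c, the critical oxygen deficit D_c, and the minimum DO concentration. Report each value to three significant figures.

With k_2/k_d = 6.203 and 1 − D₀(k_2−k_d)/(k_d L₀) = 0.6802,
t_c = ln(6.203 × 0.6802) / (2.14 − 0.345) = ln(4.219) / 1.795 = 1.440/1.795 = 0.8020 d.
D_c = (k_d/k_2) L₀ e^(−k_d t_c) = (0.345/2.14) × 32.7 × e^(−0.345×0.8020) = 0.1612 × 32.7 × 0.7583 = 3.997 mg/L.
Minimum DO = C_s − D_c = 11.4 − 3.997 = 7.403 mg/L.

t_c ≈ 0.802 d; D_c ≈ 4.00 mg/L; min DO ≈ 7.40 mg/L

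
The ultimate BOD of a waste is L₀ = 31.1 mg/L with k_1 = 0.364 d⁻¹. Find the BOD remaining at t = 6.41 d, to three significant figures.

L_t = L₀ e^(−k_1 t) = 31.1 × e^(−0.364×6.41) = 31.1 × 0.09698 = 3.016 mg/L.

L ≈ 3.02 mg/L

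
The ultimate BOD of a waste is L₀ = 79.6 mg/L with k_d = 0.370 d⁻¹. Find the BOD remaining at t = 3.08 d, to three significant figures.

L ≈ 25.5 mg/L

L_t = L₀ e^(−k_d t) = 79.6 × e^(−0.370×3.08) = 79.6 × 0.3199 = 25.47 mg/L.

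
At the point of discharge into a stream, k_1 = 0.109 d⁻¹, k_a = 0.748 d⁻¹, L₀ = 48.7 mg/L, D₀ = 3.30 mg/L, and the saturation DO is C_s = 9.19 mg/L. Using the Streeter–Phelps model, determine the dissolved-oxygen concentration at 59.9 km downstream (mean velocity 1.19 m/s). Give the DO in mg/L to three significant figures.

Travel time t = x/v = 59.9 km / (1.19 m/s) = 59900 m / 1.19 m/s = 50340 s = 0.5826 d.
k_1 L₀/(k_a−k_1) = 0.109×48.7/(0.748−0.109) = 5.308/0.6390 = 8.307 mg/L.
e^(−k_1 t) = e^(−0.109×0.5826) = 0.9385; e^(−k_a t) = e^(−0.748×0.5826) = 0.6468.
D = 8.307 × (0.9385 − 0.6468) + 3.30 × 0.6468 = 2.423 + 2.134 = 4.558 mg/L.
DO = C_s − D = 9.19 − 4.558 = 4.632 mg/L.

DO ≈ 4.63 mg/L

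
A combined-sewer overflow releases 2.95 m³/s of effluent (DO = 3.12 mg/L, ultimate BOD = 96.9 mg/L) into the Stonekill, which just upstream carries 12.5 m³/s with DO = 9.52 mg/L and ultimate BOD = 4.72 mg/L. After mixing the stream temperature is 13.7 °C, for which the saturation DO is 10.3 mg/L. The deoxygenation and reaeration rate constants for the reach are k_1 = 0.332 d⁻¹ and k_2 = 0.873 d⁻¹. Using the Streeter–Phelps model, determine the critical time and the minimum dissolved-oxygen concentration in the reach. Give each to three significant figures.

Mixed DO = (12.5×9.52 + 2.95×3.12)/(12.5+2.95) = 128.2/15.45 = 8.298 mg/L.
Mixed L₀ = (12.5×4.72 + 2.95×96.9)/(15.45) = 344.9/15.45 = 22.32 mg/L.
Initial deficit D₀ = C_s − DO₀ = 10.3 − 8.298 = 2.002 mg/L.
t_c = (1/0.5410) ln[(0.873/0.332)(1 − 2.002×0.5410/(0.332×22.32))] = 1.848 × ln(2.245) = 1.495 d.
D_c = (0.332/0.873) × 22.32 × e^(−0.332×1.495) = 0.3803 × 22.32 × 0.6088 = 5.167 mg/L.
Minimum DO = 10.3 − 5.167 = 5.133 mg/L.

t_c ≈ 1.49 d; minimum DO ≈ 5.13 mg/L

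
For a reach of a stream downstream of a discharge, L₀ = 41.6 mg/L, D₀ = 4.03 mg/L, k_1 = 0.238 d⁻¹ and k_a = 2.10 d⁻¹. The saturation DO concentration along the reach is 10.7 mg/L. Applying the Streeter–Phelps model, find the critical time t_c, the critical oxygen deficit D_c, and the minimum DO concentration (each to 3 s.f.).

t_c ≈ 0.408 d; D_c ≈ 4.28 mg/L; min DO ≈ 6.42 mg/L

t_c = [1/(k_a−k_1)] ln[(k_a/k_1)(1 − D₀(k_a−k_1)/(k_1 L₀))]
= [1/(2.10−0.238)] ln[(2.10/0.238)(1 − 4.03×1.862/(0.238×41.6))]
= (1/1.862) ln[8.824 × 0.2421] = 0.5371 × ln(2.136) = 0.5371 × 0.7590 = 0.4076 d.
L(t_c) = L₀ e^(−k_1 t_c) = 41.6 × 0.9075 = 37.75 mg/L, and at the critical point k_a D_c = k_1 L, so D_c = (0.238/2.10) × 37.75 = 4.279 mg/L.
Minimum DO = C_s − D_c = 10.7 − 4.279 = 6.421 mg/L.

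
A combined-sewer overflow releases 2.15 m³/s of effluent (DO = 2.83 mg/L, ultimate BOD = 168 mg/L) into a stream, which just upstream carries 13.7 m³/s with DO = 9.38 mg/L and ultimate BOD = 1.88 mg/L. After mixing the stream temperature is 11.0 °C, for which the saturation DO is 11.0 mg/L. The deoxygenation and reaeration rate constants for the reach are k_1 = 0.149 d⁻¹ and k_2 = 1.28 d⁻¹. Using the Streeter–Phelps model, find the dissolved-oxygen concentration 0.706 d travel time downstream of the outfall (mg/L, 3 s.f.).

Mixed DO = (13.7×9.38 + 2.15×2.83)/(13.7+2.15) = 134.6/15.85 = 8.492 mg/L.
Mixed L₀ = (13.7×1.88 + 2.15×168)/(15.85) = 387.0/15.85 = 24.41 mg/L.
Initial deficit D₀ = C_s − DO₀ = 11.0 − 8.492 = 2.508 mg/L.
D(0.706) = [0.149×24.41/(1.28−0.149)](e^(−0.149×0.706) − e^(−1.28×0.706)) + 2.508 e^(−1.28×0.706)
= 3.216 × (0.9001 − 0.4051) + 2.508 × 0.4051 = 2.608 mg/L.
DO = 11.0 − 2.608 = 8.392 mg/L.

DO ≈ 8.39 mg/L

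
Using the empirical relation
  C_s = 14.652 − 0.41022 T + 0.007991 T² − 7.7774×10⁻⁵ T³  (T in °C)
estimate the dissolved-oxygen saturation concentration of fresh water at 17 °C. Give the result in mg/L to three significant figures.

C_s = 14.652 − 0.41022×17 + 0.007991×17² − 7.7774×10⁻⁵×17³ = 9.606 mg/L.

C_s ≈ 9.61 mg/L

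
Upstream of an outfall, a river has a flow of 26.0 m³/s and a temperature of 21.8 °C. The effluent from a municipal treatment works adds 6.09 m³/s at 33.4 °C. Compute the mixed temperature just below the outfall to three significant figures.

Flow-weighted mixing: C = (Q_r C_r + Q_w C_w)/(Q_r + Q_w)
= (26.0×21.8 + 6.09×33.4)/(26.0 + 6.09) = 770.2/32.09 = 24.00 °C.

24.0 °C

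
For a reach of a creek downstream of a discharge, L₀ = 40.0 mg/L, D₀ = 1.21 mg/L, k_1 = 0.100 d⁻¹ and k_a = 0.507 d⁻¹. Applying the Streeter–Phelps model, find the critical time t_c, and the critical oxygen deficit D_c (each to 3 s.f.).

At the critical point dD/dt = 0, so k_1 L₀ e^(−k_1 t) = k_a D. Substituting D(t) from the Streeter–Phelps equation and solving for t gives
t_c = ln[(k_a/k_1)(1 − D₀(k_a−k_1)/(k_1 L₀))] / (k_a−k_1).
Here k_a−k_1 = 0.4070 d⁻¹ and 1 − D₀(k_a−k_1)/(k_1 L₀) = 1 − 1.21×0.4070/(0.100×40.0) = 0.8769, so
t_c = ln(5.070 × 0.8769) / 0.4070 = 1.492 / 0.4070 = 3.666 d.
L(t_c) = L₀ e^(−k_1 t_c) = 40.0 × 0.6931 = 27.72 mg/L, and at the critical point k_a D_c = k_1 L, so D_c = (0.100/0.507) × 27.72 = 5.468 mg/L.

t_c ≈ 3.67 d; D_c ≈ 5.47 mg/L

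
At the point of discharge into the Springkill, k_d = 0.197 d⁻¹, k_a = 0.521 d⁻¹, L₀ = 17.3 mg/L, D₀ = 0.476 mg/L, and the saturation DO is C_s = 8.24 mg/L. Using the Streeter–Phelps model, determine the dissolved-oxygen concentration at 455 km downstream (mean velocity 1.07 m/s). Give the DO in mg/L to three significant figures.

DO ≈ 5.02 mg/L

Travel time t = x/v = 455 km / (1.07 m/s) = 455000 m / 1.07 m/s = 425200 s = 4.922 d.
k_d L₀/(k_a−k_d) = 0.197×17.3/(0.521−0.197) = 3.408/0.3240 = 10.52 mg/L.
e^(−k_d t) = e^(−0.197×4.922) = 0.3792; e^(−k_a t) = e^(−0.521×4.922) = 0.07698.
D = 10.52 × (0.3792 − 0.07698) + 0.476 × 0.07698 = 3.179 + 0.03664 = 3.216 mg/L.
DO = C_s − D = 8.24 − 3.216 = 5.024 mg/L.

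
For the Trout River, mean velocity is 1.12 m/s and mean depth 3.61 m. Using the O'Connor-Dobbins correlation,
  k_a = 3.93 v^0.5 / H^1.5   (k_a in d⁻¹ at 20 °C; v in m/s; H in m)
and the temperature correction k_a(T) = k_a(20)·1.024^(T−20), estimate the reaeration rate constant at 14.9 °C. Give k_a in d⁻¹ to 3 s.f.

k_a(20) = 3.93 × 1.12^0.5 / 3.61^1.5 = 3.93 × 1.058 / 6.859 = 0.6064 d⁻¹.
k_a(14.9) = 0.6064 × 1.024^(14.9−20) = 0.6064 × 0.8861 = 0.5373 d⁻¹.

k_a ≈ 0.537 d⁻¹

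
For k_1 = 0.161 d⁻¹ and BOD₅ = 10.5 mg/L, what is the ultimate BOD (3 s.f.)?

BOD₅ = L₀(1 − e^(−5k_1)) ⇒ L₀ = BOD₅ / (1 − e^(−5×0.161))
= 10.5 / (1 − 0.4471) = 10.5 / 0.5529 = 18.99 mg/L.

L₀ ≈ 19.0 mg/L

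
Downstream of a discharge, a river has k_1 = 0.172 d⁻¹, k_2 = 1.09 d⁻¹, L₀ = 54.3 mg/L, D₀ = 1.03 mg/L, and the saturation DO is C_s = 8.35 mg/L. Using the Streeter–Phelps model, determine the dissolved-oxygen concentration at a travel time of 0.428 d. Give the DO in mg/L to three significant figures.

k_1 L₀/(k_2−k_1) = 0.172×54.3/(1.09−0.172) = 9.340/0.9180 = 10.17 mg/L.
e^(−k_1 t) = e^(−0.172×0.4280) = 0.9290; e^(−k_2 t) = e^(−1.09×0.4280) = 0.6272.
D = 10.17 × (0.9290 − 0.6272) + 1.03 × 0.6272 = 3.071 + 0.6460 = 3.717 mg/L.
DO = C_s − D = 8.35 − 3.717 = 4.633 mg/L.

DO ≈ 4.63 mg/L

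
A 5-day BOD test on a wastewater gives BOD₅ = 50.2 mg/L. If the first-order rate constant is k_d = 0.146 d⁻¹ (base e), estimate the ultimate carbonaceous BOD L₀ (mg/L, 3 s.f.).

BOD₅ = L₀(1 − e^(−5k_d)) ⇒ L₀ = BOD₅ / (1 − e^(−5×0.146))
= 50.2 / (1 − 0.4819) = 50.2 / 0.5181 = 96.89 mg/L.

L₀ ≈ 96.9 mg/L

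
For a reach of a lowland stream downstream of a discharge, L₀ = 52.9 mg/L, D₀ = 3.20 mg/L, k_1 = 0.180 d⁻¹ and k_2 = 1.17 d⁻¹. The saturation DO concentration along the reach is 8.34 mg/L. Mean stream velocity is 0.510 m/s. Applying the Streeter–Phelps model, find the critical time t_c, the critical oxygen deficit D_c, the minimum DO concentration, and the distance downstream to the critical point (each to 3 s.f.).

t_c ≈ 1.48 d; D_c ≈ 6.23 mg/L; min DO ≈ 2.11 mg/L; x_c ≈ 65.3 km

At the critical point dD/dt = 0, so k_1 L₀ e^(−k_1 t) = k_2 D. Substituting D(t) from the Streeter–Phelps equation and solving for t gives
t_c = ln[(k_2/k_1)(1 − D₀(k_2−k_1)/(k_1 L₀))] / (k_2−k_1).
Here k_2−k_1 = 0.9900 d⁻¹ and 1 − D₀(k_2−k_1)/(k_1 L₀) = 1 − 3.20×0.9900/(0.180×52.9) = 0.6673, so
t_c = ln(6.500 × 0.6673) / 0.9900 = 1.467 / 0.9900 = 1.482 d.
L(t_c) = L₀ e^(−k_1 t_c) = 52.9 × 0.7658 = 40.51 mg/L, and at the critical point k_2 D_c = k_1 L, so D_c = (0.180/1.17) × 40.51 = 6.233 mg/L.
Minimum DO = C_s − D_c = 8.34 − 6.233 = 2.107 mg/L.
x_c = v t_c = 0.510 m/s × 1.482 d × 86400 s/d = 65310 m ≈ 65.3 km.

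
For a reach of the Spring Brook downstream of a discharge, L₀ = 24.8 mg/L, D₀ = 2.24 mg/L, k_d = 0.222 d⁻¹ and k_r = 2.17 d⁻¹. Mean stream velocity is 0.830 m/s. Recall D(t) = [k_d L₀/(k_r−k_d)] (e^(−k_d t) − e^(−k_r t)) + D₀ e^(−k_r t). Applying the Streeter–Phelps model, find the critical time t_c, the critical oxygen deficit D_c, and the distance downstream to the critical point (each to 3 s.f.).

t_c ≈ 0.363 d; D_c ≈ 2.34 mg/L; x_c ≈ 26.0 km

t_c = [1/(k_r−k_d)] ln[(k_r/k_d)(1 − D₀(k_r−k_d)/(k_d L₀))]
= [1/(2.17−0.222)] ln[(2.17/0.222)(1 − 2.24×1.948/(0.222×24.8))]
= (1/1.948) ln[9.775 × 0.2074] = 0.5133 × ln(2.028) = 0.5133 × 0.7069 = 0.3629 d.
D_c = (k_d/k_r) L₀ e^(−k_d t_c) = (0.222/2.17) × 24.8 × e^(−0.222×0.3629) = 0.1023 × 24.8 × 0.9226 = 2.341 mg/L.
x_c = v t_c = 0.830 m/s × 0.3629 d × 86400 s/d = 26020 m ≈ 26.0 km.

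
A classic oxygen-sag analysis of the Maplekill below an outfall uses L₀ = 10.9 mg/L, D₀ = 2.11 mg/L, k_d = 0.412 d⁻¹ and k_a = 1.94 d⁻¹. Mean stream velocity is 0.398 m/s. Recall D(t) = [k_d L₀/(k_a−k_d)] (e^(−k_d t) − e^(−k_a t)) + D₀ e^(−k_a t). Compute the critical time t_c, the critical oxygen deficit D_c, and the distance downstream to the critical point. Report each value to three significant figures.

t_c ≈ 0.186 d; D_c ≈ 2.14 mg/L; x_c ≈ 6.39 km

With k_a/k_d = 4.709 and 1 − D₀(k_a−k_d)/(k_d L₀) = 0.2821,
t_c = ln(4.709 × 0.2821) / (1.94 − 0.412) = ln(1.328) / 1.528 = 0.2838/1.528 = 0.1857 d.
L(t_c) = L₀ e^(−k_d t_c) = 10.9 × 0.9263 = 10.10 mg/L, and at the critical point k_a D_c = k_d L, so D_c = (0.412/1.94) × 10.10 = 2.144 mg/L.
x_c = v t_c = 0.398 m/s × 0.1857 d × 86400 s/d = 6387 m ≈ 6.39 km.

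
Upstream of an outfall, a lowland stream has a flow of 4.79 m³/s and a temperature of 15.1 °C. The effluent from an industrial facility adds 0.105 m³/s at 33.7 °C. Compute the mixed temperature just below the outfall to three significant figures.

Flow-weighted mixing: C = (Q_r C_r + Q_w C_w)/(Q_r + Q_w)
= (4.79×15.1 + 0.105×33.7)/(4.79 + 0.105) = 75.87/4.895 = 15.50 °C.

15.5 °C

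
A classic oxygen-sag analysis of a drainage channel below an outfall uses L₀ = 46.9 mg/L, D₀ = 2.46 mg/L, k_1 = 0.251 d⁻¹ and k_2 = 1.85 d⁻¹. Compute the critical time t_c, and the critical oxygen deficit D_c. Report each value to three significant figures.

At the critical point dD/dt = 0, so k_1 L₀ e^(−k_1 t) = k_2 D. Substituting D(t) from the Streeter–Phelps equation and solving for t gives
t_c = ln[(k_2/k_1)(1 − D₀(k_2−k_1)/(k_1 L₀))] / (k_2−k_1).
Here k_2−k_1 = 1.599 d⁻¹ and 1 − D₀(k_2−k_1)/(k_1 L₀) = 1 − 2.46×1.599/(0.251×46.9) = 0.6659, so
t_c = ln(7.371 × 0.6659) / 1.599 = 1.591 / 1.599 = 0.9949 d.
L(t_c) = L₀ e^(−k_1 t_c) = 46.9 × 0.7790 = 36.54 mg/L, and at the critical point k_2 D_c = k_1 L, so D_c = (0.251/1.85) × 36.54 = 4.957 mg/L.

t_c ≈ 0.995 d; D_c ≈ 4.96 mg/L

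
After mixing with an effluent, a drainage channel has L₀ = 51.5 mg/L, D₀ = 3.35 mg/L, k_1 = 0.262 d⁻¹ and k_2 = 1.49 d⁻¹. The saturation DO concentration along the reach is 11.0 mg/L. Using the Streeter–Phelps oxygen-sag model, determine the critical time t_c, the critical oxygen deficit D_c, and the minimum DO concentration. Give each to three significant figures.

With k_2/k_1 = 5.687 and 1 − D₀(k_2−k_1)/(k_1 L₀) = 0.6951,
t_c = ln(5.687 × 0.6951) / (1.49 − 0.262) = ln(3.953) / 1.228 = 1.375/1.228 = 1.119 d.
D_c = (k_1/k_2) L₀ e^(−k_1 t_c) = (0.262/1.49) × 51.5 × e^(−0.262×1.119) = 0.1758 × 51.5 × 0.7458 = 6.754 mg/L.
Minimum DO = C_s − D_c = 11.0 − 6.754 = 4.246 mg/L.

t_c ≈ 1.12 d; D_c ≈ 6.75 mg/L; min DO ≈ 4.25 mg/L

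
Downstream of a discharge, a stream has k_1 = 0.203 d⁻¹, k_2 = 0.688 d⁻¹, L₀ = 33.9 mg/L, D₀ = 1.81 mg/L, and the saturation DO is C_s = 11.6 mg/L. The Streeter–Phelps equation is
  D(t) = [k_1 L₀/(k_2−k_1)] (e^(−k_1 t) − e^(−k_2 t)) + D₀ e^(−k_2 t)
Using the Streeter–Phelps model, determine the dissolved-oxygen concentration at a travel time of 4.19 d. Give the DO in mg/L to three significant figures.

DO ≈ 6.23 mg/L

k_1 L₀/(k_2−k_1) = 0.203×33.9/(0.688−0.203) = 6.882/0.4850 = 14.19 mg/L.
e^(−k_1 t) = e^(−0.203×4.190) = 0.4272; e^(−k_2 t) = e^(−0.688×4.190) = 0.05598.
D = 14.19 × (0.4272 − 0.05598) + 1.81 × 0.05598 = 5.267 + 0.1013 = 5.368 mg/L.
DO = C_s − D = 11.6 − 5.368 = 6.232 mg/L.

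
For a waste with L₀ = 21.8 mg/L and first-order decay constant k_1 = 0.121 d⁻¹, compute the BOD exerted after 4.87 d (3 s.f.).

y ≈ 9.71 mg/L

y_t = L₀(1 − e^(−k_1 t)) = 21.8 × (1 − e^(−0.121×4.87))
= 21.8 × (1 − 0.5547) = 21.8 × 0.4453 = 9.707 mg/L.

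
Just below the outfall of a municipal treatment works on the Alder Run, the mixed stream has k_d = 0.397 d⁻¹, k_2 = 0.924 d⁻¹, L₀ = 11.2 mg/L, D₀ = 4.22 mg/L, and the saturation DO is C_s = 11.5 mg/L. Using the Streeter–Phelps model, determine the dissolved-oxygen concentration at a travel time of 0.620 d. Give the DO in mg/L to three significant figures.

k_d L₀/(k_2−k_d) = 0.397×11.2/(0.924−0.397) = 4.446/0.5270 = 8.437 mg/L.
e^(−k_d t) = e^(−0.397×0.6200) = 0.7818; e^(−k_2 t) = e^(−0.924×0.6200) = 0.5639.
D = 8.437 × (0.7818 − 0.5639) + 4.22 × 0.5639 = 1.839 + 2.380 = 4.218 mg/L.
DO = C_s − D = 11.5 − 4.218 = 7.282 mg/L.

DO ≈ 7.28 mg/L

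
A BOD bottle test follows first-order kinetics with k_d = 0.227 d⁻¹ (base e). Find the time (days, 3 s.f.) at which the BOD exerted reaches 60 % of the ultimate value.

t ≈ 4.04 d

y/L₀ = 1 − e^(−k_d t) = 0.60 ⇒ e^(−k_d t) = 0.400
t = −ln(0.400) / 0.227 = 0.9163 / 0.227 = 4.037 d.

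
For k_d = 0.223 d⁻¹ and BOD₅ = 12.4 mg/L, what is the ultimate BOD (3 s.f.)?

BOD₅ = L₀(1 − e^(−5k_d)) ⇒ L₀ = BOD₅ / (1 − e^(−5×0.223))
= 12.4 / (1 − 0.3279) = 12.4 / 0.6721 = 18.45 mg/L.

L₀ ≈ 18.5 mg/L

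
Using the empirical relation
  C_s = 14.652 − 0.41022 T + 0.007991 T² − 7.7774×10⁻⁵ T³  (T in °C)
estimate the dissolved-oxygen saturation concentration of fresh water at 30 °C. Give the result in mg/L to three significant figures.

C_s = 14.652 − 0.41022×30 + 0.007991×30² − 7.7774×10⁻⁵×30³ = 7.437 mg/L.

C_s ≈ 7.44 mg/L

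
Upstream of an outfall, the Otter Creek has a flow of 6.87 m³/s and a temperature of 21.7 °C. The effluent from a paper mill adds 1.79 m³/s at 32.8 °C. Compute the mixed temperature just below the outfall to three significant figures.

24.0 °C

Flow-weighted mixing: C = (Q_r C_r + Q_w C_w)/(Q_r + Q_w)
= (6.87×21.7 + 1.79×32.8)/(6.87 + 1.79) = 207.8/8.660 = 23.99 °C.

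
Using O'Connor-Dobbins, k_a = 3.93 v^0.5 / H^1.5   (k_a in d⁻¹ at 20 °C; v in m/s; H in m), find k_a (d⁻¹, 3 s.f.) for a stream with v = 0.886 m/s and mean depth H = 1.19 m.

k_a = 3.93 × 0.886^0.5 / 1.19^1.5 = 3.93 × 0.9413 / 1.298 = 2.850 d⁻¹.

k_a ≈ 2.85 d⁻¹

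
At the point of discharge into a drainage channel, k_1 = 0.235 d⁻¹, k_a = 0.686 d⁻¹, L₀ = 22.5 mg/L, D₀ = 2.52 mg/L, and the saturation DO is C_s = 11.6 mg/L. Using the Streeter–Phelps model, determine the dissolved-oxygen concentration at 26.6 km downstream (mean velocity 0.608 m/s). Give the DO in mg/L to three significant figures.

DO ≈ 7.69 mg/L

Travel time t = x/v = 26.6 km / (0.608 m/s) = 26600 m / 0.608 m/s = 43750 s = 0.5064 d.
k_1 L₀/(k_a−k_1) = 0.235×22.5/(0.686−0.235) = 5.287/0.4510 = 11.72 mg/L.
e^(−k_1 t) = e^(−0.235×0.5064) = 0.8878; e^(−k_a t) = e^(−0.686×0.5064) = 0.7065.
D = 11.72 × (0.8878 − 0.7065) + 2.52 × 0.7065 = 2.125 + 1.780 = 3.906 mg/L.
DO = C_s − D = 11.6 − 3.906 = 7.694 mg/L.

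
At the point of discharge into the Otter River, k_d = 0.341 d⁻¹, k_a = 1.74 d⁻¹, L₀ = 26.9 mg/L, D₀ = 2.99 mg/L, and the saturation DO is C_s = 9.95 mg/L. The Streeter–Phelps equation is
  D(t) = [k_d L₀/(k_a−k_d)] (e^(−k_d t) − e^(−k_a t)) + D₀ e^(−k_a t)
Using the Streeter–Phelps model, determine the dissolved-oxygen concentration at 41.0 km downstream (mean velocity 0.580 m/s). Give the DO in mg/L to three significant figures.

Travel time t = x/v = 41.0 km / (0.580 m/s) = 41000 m / 0.580 m/s = 70690 s = 0.8182 d.
k_d L₀/(k_a−k_d) = 0.341×26.9/(1.74−0.341) = 9.173/1.399 = 6.557 mg/L.
e^(−k_d t) = e^(−0.341×0.8182) = 0.7565; e^(−k_a t) = e^(−1.74×0.8182) = 0.2408.
D = 6.557 × (0.7565 − 0.2408) + 2.99 × 0.2408 = 3.381 + 0.7201 = 4.101 mg/L.
DO = C_s − D = 9.95 − 4.101 = 5.849 mg/L.

DO ≈ 5.85 mg/L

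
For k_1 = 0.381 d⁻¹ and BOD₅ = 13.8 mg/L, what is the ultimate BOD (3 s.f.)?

L₀ ≈ 16.2 mg/L

BOD₅ = L₀(1 − e^(−5k_1)) ⇒ L₀ = BOD₅ / (1 − e^(−5×0.381))
= 13.8 / (1 − 0.1488) = 13.8 / 0.8512 = 16.21 mg/L.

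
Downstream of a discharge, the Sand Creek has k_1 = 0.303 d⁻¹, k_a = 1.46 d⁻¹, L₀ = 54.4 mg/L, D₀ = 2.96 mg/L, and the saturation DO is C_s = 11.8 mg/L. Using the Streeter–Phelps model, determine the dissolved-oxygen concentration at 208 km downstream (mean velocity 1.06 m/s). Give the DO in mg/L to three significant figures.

DO ≈ 5.05 mg/L

Travel time t = x/v = 208 km / (1.06 m/s) = 208000 m / 1.06 m/s = 196200 s = 2.271 d.
k_1 L₀/(k_a−k_1) = 0.303×54.4/(1.46−0.303) = 16.48/1.157 = 14.25 mg/L.
e^(−k_1 t) = e^(−0.303×2.271) = 0.5025; e^(−k_a t) = e^(−1.46×2.271) = 0.03630.
D = 14.25 × (0.5025 − 0.03630) + 2.96 × 0.03630 = 6.642 + 0.1075 = 6.749 mg/L.
DO = C_s − D = 11.8 − 6.749 = 5.051 mg/L.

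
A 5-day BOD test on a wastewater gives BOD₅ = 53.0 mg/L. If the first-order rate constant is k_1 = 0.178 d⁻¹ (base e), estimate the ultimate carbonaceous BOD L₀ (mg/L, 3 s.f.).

L₀ ≈ 89.9 mg/L

BOD₅ = L₀(1 − e^(−5k_1)) ⇒ L₀ = BOD₅ / (1 − e^(−5×0.178))
= 53.0 / (1 − 0.4107) = 53.0 / 0.5893 = 89.93 mg/L.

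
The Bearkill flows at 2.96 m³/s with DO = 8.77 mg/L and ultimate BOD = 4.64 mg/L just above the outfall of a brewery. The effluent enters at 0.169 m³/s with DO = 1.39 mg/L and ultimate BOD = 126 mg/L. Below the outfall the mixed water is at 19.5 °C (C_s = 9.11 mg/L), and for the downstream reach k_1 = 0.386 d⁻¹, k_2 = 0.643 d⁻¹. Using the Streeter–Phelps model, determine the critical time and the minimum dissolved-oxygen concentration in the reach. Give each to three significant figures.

t_c ≈ 1.81 d; minimum DO ≈ 5.77 mg/L

Mixed DO = (2.96×8.77 + 0.169×1.39)/(2.96+0.169) = 26.19/3.129 = 8.371 mg/L.
Mixed L₀ = (2.96×4.64 + 0.169×126)/(3.129) = 35.03/3.129 = 11.19 mg/L.
Initial deficit D₀ = C_s − DO₀ = 9.11 − 8.371 = 0.7386 mg/L.
t_c = (1/0.2570) ln[(0.643/0.386)(1 − 0.7386×0.2570/(0.386×11.19))] = 3.891 × ln(1.593) = 1.811 d.
D_c = (0.386/0.643) × 11.19 × e^(−0.386×1.811) = 0.6003 × 11.19 × 0.4971 = 3.341 mg/L.
Minimum DO = 9.11 − 3.341 = 5.769 mg/L.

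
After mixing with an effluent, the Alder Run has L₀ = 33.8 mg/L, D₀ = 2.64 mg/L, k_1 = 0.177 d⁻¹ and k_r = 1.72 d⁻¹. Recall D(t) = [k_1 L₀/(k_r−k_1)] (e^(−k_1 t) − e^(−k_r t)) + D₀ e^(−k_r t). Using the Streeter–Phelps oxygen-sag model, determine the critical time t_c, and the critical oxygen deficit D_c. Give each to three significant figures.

With k_r/k_1 = 9.718 and 1 − D₀(k_r−k_1)/(k_1 L₀) = 0.3191,
t_c = ln(9.718 × 0.3191) / (1.72 − 0.177) = ln(3.101) / 1.543 = 1.132/1.543 = 0.7334 d.
L(t_c) = L₀ e^(−k_1 t_c) = 33.8 × 0.8783 = 29.69 mg/L, and at the critical point k_r D_c = k_1 L, so D_c = (0.177/1.72) × 29.69 = 3.055 mg/L.

t_c ≈ 0.733 d; D_c ≈ 3.05 mg/L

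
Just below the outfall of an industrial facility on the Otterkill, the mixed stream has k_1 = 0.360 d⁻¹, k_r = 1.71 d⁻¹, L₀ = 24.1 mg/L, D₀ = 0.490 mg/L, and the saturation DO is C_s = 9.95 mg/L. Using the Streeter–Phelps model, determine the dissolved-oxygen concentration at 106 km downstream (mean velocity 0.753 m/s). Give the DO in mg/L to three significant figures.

DO ≈ 6.74 mg/L

Travel time t = x/v = 106 km / (0.753 m/s) = 106000 m / 0.753 m/s = 140800 s = 1.629 d.
k_1 L₀/(k_r−k_1) = 0.360×24.1/(1.71−0.360) = 8.676/1.350 = 6.427 mg/L.
e^(−k_1 t) = e^(−0.360×1.629) = 0.5562; e^(−k_r t) = e^(−1.71×1.629) = 0.06166.
D = 6.427 × (0.5562 − 0.06166) + 0.490 × 0.06166 = 3.179 + 0.03021 = 3.209 mg/L.
DO = C_s − D = 9.95 − 3.209 = 6.741 mg/L.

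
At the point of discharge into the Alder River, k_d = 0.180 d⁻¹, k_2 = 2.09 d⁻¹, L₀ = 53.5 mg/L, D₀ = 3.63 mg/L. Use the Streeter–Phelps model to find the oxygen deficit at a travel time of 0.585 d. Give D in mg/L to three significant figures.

k_d L₀/(k_2−k_d) = 0.180×53.5/(2.09−0.180) = 9.630/1.910 = 5.042 mg/L.
e^(−k_d t) = e^(−0.180×0.5850) = 0.9001; e^(−k_2 t) = e^(−2.09×0.5850) = 0.2944.
D = 5.042 × (0.9001 − 0.2944) + 3.63 × 0.2944 = 3.053 + 1.069 = 4.122 mg/L.

D ≈ 4.12 mg/L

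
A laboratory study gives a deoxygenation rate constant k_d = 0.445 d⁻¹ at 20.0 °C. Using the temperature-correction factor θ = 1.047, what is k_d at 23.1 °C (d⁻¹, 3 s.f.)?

k_d(T₂) = k_d(T₁) · θ^(T₂−T₁) = 0.445 × 1.047^(23.1−20.0)
= 0.445 × 1.047^3.10 = 0.445 × 1.153 = 0.5131 d⁻¹.

k_d ≈ 0.513 d⁻¹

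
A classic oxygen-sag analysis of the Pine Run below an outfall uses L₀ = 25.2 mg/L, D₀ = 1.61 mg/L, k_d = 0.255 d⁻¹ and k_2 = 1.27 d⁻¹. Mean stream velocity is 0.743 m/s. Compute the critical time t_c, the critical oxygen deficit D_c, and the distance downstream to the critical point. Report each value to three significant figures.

t_c ≈ 1.29 d; D_c ≈ 3.64 mg/L; x_c ≈ 83.0 km

t_c = [1/(k_2−k_d)] ln[(k_2/k_d)(1 − D₀(k_2−k_d)/(k_d L₀))]
= [1/(1.27−0.255)] ln[(1.27/0.255)(1 − 1.61×1.015/(0.255×25.2))]
= (1/1.015) ln[4.980 × 0.7457] = 0.9852 × ln(3.714) = 0.9852 × 1.312 = 1.293 d.
D_c = (k_d/k_2) L₀ e^(−k_d t_c) = (0.255/1.27) × 25.2 × e^(−0.255×1.293) = 0.2008 × 25.2 × 0.7192 = 3.639 mg/L.
x_c = v t_c = 0.743 m/s × 1.293 d × 86400 s/d = 82980 m ≈ 83.0 km.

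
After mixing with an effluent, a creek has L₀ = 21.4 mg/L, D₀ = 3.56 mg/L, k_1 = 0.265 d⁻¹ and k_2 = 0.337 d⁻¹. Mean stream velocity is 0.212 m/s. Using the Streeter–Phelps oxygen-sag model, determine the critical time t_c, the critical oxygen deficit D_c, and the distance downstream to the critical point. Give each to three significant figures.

t_c ≈ 2.70 d; D_c ≈ 8.24 mg/L; x_c ≈ 49.4 km

t_c = [1/(k_2−k_1)] ln[(k_2/k_1)(1 − D₀(k_2−k_1)/(k_1 L₀))]
= [1/(0.337−0.265)] ln[(0.337/0.265)(1 − 3.56×0.07200/(0.265×21.4))]
= (1/0.07200) ln[1.272 × 0.9548] = 13.89 × ln(1.214) = 13.89 × 0.1941 = 2.696 d.
L(t_c) = L₀ e^(−k_1 t_c) = 21.4 × 0.4895 = 10.47 mg/L, and at the critical point k_2 D_c = k_1 L, so D_c = (0.265/0.337) × 10.47 = 8.237 mg/L.
x_c = v t_c = 0.212 m/s × 2.696 d × 86400 s/d = 49380 m ≈ 49.4 km.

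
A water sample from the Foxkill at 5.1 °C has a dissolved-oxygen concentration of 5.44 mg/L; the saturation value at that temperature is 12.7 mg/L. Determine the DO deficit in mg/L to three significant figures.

D = C_s − C = 12.7 − 5.44 = 7.26 mg/L.

D ≈ 7.26 mg/L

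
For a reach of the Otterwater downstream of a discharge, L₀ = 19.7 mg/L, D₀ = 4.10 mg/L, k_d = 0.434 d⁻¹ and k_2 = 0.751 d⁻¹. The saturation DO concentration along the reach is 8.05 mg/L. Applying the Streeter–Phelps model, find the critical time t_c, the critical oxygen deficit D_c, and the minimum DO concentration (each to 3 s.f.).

t_c ≈ 1.21 d; D_c ≈ 6.73 mg/L; min DO ≈ 1.32 mg/L

At the critical point dD/dt = 0, so k_d L₀ e^(−k_d t) = k_2 D. Substituting D(t) from the Streeter–Phelps equation and solving for t gives
t_c = ln[(k_2/k_d)(1 − D₀(k_2−k_d)/(k_d L₀))] / (k_2−k_d).
Here k_2−k_d = 0.3170 d⁻¹ and 1 − D₀(k_2−k_d)/(k_d L₀) = 1 − 4.10×0.3170/(0.434×19.7) = 0.8480, so
t_c = ln(1.730 × 0.8480) / 0.3170 = 0.3835 / 0.3170 = 1.210 d.
D_c = (k_d/k_2) L₀ e^(−k_d t_c) = (0.434/0.751) × 19.7 × e^(−0.434×1.210) = 0.5779 × 19.7 × 0.5916 = 6.735 mg/L.
Minimum DO = C_s − D_c = 8.05 − 6.735 = 1.315 mg/L.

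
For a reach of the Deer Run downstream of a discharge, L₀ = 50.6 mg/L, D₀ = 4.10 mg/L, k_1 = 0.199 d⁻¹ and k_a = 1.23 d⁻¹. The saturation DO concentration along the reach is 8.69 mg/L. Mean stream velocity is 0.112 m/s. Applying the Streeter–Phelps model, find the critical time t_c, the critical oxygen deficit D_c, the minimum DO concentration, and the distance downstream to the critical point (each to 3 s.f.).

t_c ≈ 1.24 d; D_c ≈ 6.40 mg/L; min DO ≈ 2.29 mg/L; x_c ≈ 12.0 km

t_c = [1/(k_a−k_1)] ln[(k_a/k_1)(1 − D₀(k_a−k_1)/(k_1 L₀))]
= [1/(1.23−0.199)] ln[(1.23/0.199)(1 − 4.10×1.031/(0.199×50.6))]
= (1/1.031) ln[6.181 × 0.5802] = 0.9699 × ln(3.586) = 0.9699 × 1.277 = 1.239 d.
D_c = (k_1/k_a) L₀ e^(−k_1 t_c) = (0.199/1.23) × 50.6 × e^(−0.199×1.239) = 0.1618 × 50.6 × 0.7815 = 6.398 mg/L.
Minimum DO = C_s − D_c = 8.69 − 6.398 = 2.292 mg/L.
x_c = v t_c = 0.112 m/s × 1.239 d × 86400 s/d = 11990 m ≈ 12.0 km.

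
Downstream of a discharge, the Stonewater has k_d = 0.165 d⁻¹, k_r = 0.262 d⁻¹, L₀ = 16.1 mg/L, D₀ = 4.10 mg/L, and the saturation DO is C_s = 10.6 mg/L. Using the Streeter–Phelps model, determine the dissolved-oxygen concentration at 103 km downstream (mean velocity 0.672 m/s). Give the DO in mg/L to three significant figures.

Travel time t = x/v = 103 km / (0.672 m/s) = 103000 m / 0.672 m/s = 153300 s = 1.774 d.
k_d L₀/(k_r−k_d) = 0.165×16.1/(0.262−0.165) = 2.657/0.09700 = 27.39 mg/L.
e^(−k_d t) = e^(−0.165×1.774) = 0.7462; e^(−k_r t) = e^(−0.262×1.774) = 0.6283.
D = 27.39 × (0.7462 − 0.6283) + 4.10 × 0.6283 = 3.231 + 2.576 = 5.807 mg/L.
DO = C_s − D = 10.6 − 5.807 = 4.793 mg/L.

DO ≈ 4.79 mg/L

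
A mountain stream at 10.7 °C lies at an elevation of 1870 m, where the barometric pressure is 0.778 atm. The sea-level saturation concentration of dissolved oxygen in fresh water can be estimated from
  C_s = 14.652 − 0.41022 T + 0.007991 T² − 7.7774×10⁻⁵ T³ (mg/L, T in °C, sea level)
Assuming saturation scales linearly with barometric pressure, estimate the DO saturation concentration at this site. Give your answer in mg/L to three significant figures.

C_s ≈ 8.62 mg/L

At sea level: C_s = 14.652 − 0.41022×10.7 + 0.007991×10.7² − 7.7774×10⁻⁵×10.7³ = 11.08 mg/L.
Pressure correction: C_s' = 11.08 × 0.778 = 8.622 mg/L.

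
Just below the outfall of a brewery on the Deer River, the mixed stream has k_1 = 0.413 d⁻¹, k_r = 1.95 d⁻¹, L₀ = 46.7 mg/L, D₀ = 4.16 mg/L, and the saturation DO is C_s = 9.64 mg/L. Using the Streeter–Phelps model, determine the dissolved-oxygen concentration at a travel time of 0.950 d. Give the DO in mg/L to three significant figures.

DO ≈ 2.48 mg/L

k_1 L₀/(k_r−k_1) = 0.413×46.7/(1.95−0.413) = 19.29/1.537 = 12.55 mg/L.
e^(−k_1 t) = e^(−0.413×0.9500) = 0.6755; e^(−k_r t) = e^(−1.95×0.9500) = 0.1568.
D = 12.55 × (0.6755 − 0.1568) + 4.16 × 0.1568 = 6.508 + 0.6525 = 7.160 mg/L.
DO = C_s − D = 9.64 − 7.160 = 2.480 mg/L.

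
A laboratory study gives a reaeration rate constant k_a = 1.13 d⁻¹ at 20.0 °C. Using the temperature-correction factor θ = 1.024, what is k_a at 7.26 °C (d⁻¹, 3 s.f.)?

k_a ≈ 0.835 d⁻¹

k_a(T₂) = k_a(T₁) · θ^(T₂−T₁) = 1.13 × 1.024^(7.26−20.0)
= 1.13 × 1.024^-12.7 = 1.13 × 0.7392 = 0.8353 d⁻¹.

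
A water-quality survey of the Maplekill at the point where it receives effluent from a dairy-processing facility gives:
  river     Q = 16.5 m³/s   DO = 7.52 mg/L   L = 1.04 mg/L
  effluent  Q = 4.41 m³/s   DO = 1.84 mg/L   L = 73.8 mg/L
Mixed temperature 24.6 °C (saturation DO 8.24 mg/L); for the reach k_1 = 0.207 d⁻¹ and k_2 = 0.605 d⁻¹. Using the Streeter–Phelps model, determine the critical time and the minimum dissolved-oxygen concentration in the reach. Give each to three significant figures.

Mixed DO = (16.5×7.52 + 4.41×1.84)/(16.5+4.41) = 132.2/20.91 = 6.322 mg/L.
Mixed L₀ = (16.5×1.04 + 4.41×73.8)/(20.91) = 342.6/20.91 = 16.39 mg/L.
Initial deficit D₀ = C_s − DO₀ = 8.24 − 6.322 = 1.918 mg/L.
t_c = (1/0.3980) ln[(0.605/0.207)(1 − 1.918×0.3980/(0.207×16.39))] = 2.513 × ln(2.265) = 2.054 d.
D_c = (0.207/0.605) × 16.39 × e^(−0.207×2.054) = 0.3421 × 16.39 × 0.6536 = 3.664 mg/L.
Minimum DO = 8.24 − 3.664 = 4.576 mg/L.

t_c ≈ 2.05 d; minimum DO ≈ 4.58 mg/L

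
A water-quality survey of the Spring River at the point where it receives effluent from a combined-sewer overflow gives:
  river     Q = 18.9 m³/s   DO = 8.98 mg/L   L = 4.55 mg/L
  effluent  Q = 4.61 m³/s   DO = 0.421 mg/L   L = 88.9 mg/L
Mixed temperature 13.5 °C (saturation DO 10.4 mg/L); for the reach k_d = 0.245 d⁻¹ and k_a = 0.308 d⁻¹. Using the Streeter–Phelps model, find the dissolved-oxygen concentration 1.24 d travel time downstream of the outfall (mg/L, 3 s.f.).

DO ≈ 3.74 mg/L

Mixed DO = (18.9×8.98 + 4.61×0.421)/(18.9+4.61) = 171.7/23.51 = 7.302 mg/L.
Mixed L₀ = (18.9×4.55 + 4.61×88.9)/(23.51) = 495.8/23.51 = 21.09 mg/L.
Initial deficit D₀ = C_s − DO₀ = 10.4 − 7.302 = 3.098 mg/L.
D(1.24) = [0.245×21.09/(0.308−0.245)](e^(−0.245×1.24) − e^(−0.308×1.24)) + 3.098 e^(−0.308×1.24)
= 82.02 × (0.7380 − 0.6825) + 3.098 × 0.6825 = 6.663 mg/L.
DO = 10.4 − 6.663 = 3.737 mg/L.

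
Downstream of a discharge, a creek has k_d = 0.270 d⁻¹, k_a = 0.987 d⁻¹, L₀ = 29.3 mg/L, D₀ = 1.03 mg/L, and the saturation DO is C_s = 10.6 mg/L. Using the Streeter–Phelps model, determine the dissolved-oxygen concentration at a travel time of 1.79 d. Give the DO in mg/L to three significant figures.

k_d L₀/(k_a−k_d) = 0.270×29.3/(0.987−0.270) = 7.911/0.7170 = 11.03 mg/L.
e^(−k_d t) = e^(−0.270×1.790) = 0.6167; e^(−k_a t) = e^(−0.987×1.790) = 0.1709.
D = 11.03 × (0.6167 − 0.1709) + 1.03 × 0.1709 = 4.919 + 0.1760 = 5.095 mg/L.
DO = C_s − D = 10.6 − 5.095 = 5.505 mg/L.

DO ≈ 5.50 mg/L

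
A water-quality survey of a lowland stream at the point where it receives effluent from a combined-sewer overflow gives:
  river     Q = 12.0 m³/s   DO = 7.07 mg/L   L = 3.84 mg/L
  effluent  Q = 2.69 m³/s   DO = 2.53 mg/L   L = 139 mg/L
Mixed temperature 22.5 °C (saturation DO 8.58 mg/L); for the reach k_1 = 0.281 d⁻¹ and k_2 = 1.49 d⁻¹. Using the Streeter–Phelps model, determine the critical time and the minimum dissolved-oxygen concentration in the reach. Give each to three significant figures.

Mixed DO = (12.0×7.07 + 2.69×2.53)/(12.0+2.69) = 91.65/14.69 = 6.239 mg/L.
Mixed L₀ = (12.0×3.84 + 2.69×139)/(14.69) = 420.0/14.69 = 28.59 mg/L.
Initial deficit D₀ = C_s − DO₀ = 8.58 − 6.239 = 2.341 mg/L.
t_c = (1/1.209) ln[(1.49/0.281)(1 − 2.341×1.209/(0.281×28.59))] = 0.8271 × ln(3.434) = 1.020 d.
D_c = (0.281/1.49) × 28.59 × e^(−0.281×1.020) = 0.1886 × 28.59 × 0.7507 = 4.048 mg/L.
Minimum DO = 8.58 − 4.048 = 4.532 mg/L.

t_c ≈ 1.02 d; minimum DO ≈ 4.53 mg/L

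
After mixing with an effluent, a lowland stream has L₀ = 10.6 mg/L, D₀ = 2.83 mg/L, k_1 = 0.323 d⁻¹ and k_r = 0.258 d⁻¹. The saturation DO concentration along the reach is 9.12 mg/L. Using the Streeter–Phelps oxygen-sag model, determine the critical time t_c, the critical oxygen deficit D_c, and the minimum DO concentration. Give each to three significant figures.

At the critical point dD/dt = 0, so k_1 L₀ e^(−k_1 t) = k_r D. Substituting D(t) from the Streeter–Phelps equation and solving for t gives
t_c = ln[(k_r/k_1)(1 − D₀(k_r−k_1)/(k_1 L₀))] / (k_r−k_1).
Here k_r−k_1 = -0.06500 d⁻¹ and 1 − D₀(k_r−k_1)/(k_1 L₀) = 1 − 2.83×-0.06500/(0.323×10.6) = 1.054, so
t_c = ln(0.7988 × 1.054) / -0.06500 = -0.1724 / -0.06500 = 2.652 d.
D_c = (k_1/k_r) L₀ e^(−k_1 t_c) = (0.323/0.258) × 10.6 × e^(−0.323×2.652) = 1.252 × 10.6 × 0.4246 = 5.635 mg/L.
Minimum DO = C_s − D_c = 9.12 − 5.635 = 3.485 mg/L.

t_c ≈ 2.65 d; D_c ≈ 5.64 mg/L; min DO ≈ 3.48 mg/L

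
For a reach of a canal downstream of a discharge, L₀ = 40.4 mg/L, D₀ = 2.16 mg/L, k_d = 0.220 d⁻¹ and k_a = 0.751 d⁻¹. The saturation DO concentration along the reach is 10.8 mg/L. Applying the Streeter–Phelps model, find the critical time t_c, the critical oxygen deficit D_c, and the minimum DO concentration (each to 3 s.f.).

t_c ≈ 2.05 d; D_c ≈ 7.54 mg/L; min DO ≈ 3.26 mg/L

With k_a/k_d = 3.414 and 1 − D₀(k_a−k_d)/(k_d L₀) = 0.8710,
t_c = ln(3.414 × 0.8710) / (0.751 − 0.220) = ln(2.973) / 0.5310 = 1.090/0.5310 = 2.052 d.
L(t_c) = L₀ e^(−k_d t_c) = 40.4 × 0.6367 = 25.72 mg/L, and at the critical point k_a D_c = k_d L, so D_c = (0.220/0.751) × 25.72 = 7.535 mg/L.
Minimum DO = C_s − D_c = 10.8 − 7.535 = 3.265 mg/L.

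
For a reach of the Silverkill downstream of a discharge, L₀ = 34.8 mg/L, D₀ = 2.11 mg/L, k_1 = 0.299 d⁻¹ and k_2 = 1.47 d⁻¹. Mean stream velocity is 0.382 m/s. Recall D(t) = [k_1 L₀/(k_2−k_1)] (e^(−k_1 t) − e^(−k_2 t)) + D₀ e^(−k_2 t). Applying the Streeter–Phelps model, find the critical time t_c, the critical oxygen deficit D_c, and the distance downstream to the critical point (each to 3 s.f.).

t_c = [1/(k_2−k_1)] ln[(k_2/k_1)(1 − D₀(k_2−k_1)/(k_1 L₀))]
= [1/(1.47−0.299)] ln[(1.47/0.299)(1 − 2.11×1.171/(0.299×34.8))]
= (1/1.171) ln[4.916 × 0.7625] = 0.8540 × ln(3.749) = 0.8540 × 1.321 = 1.129 d.
L(t_c) = L₀ e^(−k_1 t_c) = 34.8 × 0.7136 = 24.83 mg/L, and at the critical point k_2 D_c = k_1 L, so D_c = (0.299/1.47) × 24.83 = 5.051 mg/L.
x_c = v t_c = 0.382 m/s × 1.129 d × 86400 s/d = 37250 m ≈ 37.2 km.

t_c ≈ 1.13 d; D_c ≈ 5.05 mg/L; x_c ≈ 37.2 km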